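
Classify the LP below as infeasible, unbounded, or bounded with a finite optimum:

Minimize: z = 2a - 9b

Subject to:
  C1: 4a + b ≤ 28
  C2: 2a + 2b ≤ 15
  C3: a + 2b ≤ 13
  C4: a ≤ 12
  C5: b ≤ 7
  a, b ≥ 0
The point (0, 6.5) satisfies every constraint, so the LP is feasible; the constraints give a ≤ 12 and b ≤ 7, which with a, b ≥ 0 keep the feasible region inside a bounded box. A feasible, bounded LP attains a finite optimum at a vertex.

Evaluating z = 2a - 9b at each vertex:
  (0, 0): z = 0
  (7, 0): z = 14
  (6.833, 0.6667): z = 7.667
  (2, 5.5): z = -45.5
  (0, 6.5): z = -58.5

Feasible with finite optimum z* = -58.5 at (0, 6.5).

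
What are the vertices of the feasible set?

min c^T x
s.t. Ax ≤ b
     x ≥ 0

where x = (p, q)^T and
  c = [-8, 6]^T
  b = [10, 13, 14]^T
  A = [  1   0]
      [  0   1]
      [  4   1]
Each vertex is the intersection of two constraint boundaries that also satisfies all remaining constraints:
  p = 0 and q = 0 → (0, 0)
  4p + q = 14 and q = 0 → (3.5, 0)
  q = 13 and 4p + q = 14 → (0.25, 13)
  q = 13 and p = 0 → (0, 13)

Vertices: (0, 0), (3.5, 0), (0.25, 13), (0, 13)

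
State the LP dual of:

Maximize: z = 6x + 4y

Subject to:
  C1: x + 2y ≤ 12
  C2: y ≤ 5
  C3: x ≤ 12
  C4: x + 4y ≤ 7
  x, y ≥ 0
Minimize: z = 12y1 + 5y2 + 12y3 + 7y4

Subject to:
  C1: -y1 - y3 - y4 ≤ -6
  C2: -2y1 - y2 - 4y4 ≤ -4
  y1, y2, y3, y4 ≥ 0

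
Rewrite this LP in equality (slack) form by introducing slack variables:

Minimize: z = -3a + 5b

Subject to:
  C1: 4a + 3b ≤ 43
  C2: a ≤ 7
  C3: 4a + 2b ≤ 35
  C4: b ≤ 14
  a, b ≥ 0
min z = -3a + 5b

s.t.
  4a + 3b + s1 = 43
  a + s2 = 7
  4a + 2b + s3 = 35
  b + s4 = 14
  a, b, s1, s2, s3, s4 ≥ 0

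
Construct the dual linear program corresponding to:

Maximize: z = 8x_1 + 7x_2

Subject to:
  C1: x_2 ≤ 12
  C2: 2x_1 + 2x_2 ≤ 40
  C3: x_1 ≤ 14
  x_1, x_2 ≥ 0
Minimize: z = 12y1 + 40y2 + 14y3

Subject to:
  C1: -2y2 - y3 ≤ -8
  C2: -y1 - 2y2 ≤ -7
  y1, y2, y3 ≥ 0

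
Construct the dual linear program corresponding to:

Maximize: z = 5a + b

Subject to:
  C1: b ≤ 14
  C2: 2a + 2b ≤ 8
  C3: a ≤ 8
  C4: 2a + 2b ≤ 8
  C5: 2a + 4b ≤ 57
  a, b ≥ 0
Minimize: z = 14y1 + 8y2 + 8y3 + 8y4 + 57y5

Subject to:
  C1: -2y2 - y3 - 2y4 - 2y5 ≤ -5
  C2: -y1 - 2y2 - 2y4 - 4y5 ≤ -1
  y1, y2, y3, y4, y5 ≥ 0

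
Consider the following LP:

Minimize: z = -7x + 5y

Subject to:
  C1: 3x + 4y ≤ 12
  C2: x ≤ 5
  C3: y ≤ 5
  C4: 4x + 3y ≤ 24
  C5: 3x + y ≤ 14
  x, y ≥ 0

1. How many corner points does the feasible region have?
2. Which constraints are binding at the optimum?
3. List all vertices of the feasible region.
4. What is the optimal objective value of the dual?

1. 3
2. C1, y ≥ 0
3. (0, 0), (4, 0), (0, 3)
4. -28 (by strong duality, equal to the primal optimum)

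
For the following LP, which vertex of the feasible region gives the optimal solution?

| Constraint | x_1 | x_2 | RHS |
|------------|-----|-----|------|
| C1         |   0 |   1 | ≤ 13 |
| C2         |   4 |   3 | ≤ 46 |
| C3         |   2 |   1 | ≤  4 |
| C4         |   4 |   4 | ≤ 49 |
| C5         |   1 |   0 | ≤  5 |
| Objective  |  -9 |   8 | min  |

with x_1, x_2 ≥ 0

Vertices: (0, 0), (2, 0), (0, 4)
Evaluating z = -9x_1 + 8x_2 at each vertex:
  (0, 0): z = 0
  (2, 0): z = -18
  (0, 4): z = 32

The smallest value is z = -18, attained at (2, 0).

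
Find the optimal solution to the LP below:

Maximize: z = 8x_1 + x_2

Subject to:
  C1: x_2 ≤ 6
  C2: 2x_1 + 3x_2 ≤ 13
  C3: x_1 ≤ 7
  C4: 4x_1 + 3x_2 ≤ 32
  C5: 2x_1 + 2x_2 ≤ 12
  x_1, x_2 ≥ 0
Each vertex is the intersection of two constraint boundaries that also satisfies all remaining constraints:
  x_1 = 0 and x_2 = 0 → (0, 0)
  2x_1 + 2x_2 = 12 and x_2 = 0 → (6, 0)
  2x_1 + 3x_2 = 13 and 2x_1 + 2x_2 = 12 → (5, 1)
  2x_1 + 3x_2 = 13 and x_1 = 0 → (0, 4.333)

Evaluating z = 8x_1 + x_2 at each vertex:
  (0, 0): z = 0
  (6, 0): z = 48
  (5, 1): z = 41
  (0, 4.333): z = 4.333

The maximum is at (6, 0) with z = 48.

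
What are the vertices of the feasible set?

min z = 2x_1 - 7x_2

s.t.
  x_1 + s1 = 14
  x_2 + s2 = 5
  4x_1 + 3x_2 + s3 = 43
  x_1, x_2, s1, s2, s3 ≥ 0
Each vertex is the intersection of two constraint boundaries that also satisfies all remaining constraints:
  x_1 = 0 and x_2 = 0 → (0, 0)
  4x_1 + 3x_2 = 43 and x_2 = 0 → (10.75, 0)
  x_2 = 5 and 4x_1 + 3x_2 = 43 → (7, 5)
  x_2 = 5 and x_1 = 0 → (0, 5)

Vertices: (0, 0), (10.75, 0), (7, 5), (0, 5)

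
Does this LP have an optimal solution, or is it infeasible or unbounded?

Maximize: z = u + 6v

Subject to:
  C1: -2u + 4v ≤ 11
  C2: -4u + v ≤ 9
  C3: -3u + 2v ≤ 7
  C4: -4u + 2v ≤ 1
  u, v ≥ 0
Feasible point: (0, 0) satisfies every constraint, so the LP is feasible.
Direction d = (1, 0): for each constraint row a, a·d ≤ 0 —
  (-2)(1) + (4)(0) = -2 ≤ 0
  (-4)(1) + (1)(0) = -4 ≤ 0
  (-3)(1) + (2)(0) = -3 ≤ 0
  (-4)(1) + (2)(0) = -4 ≤ 0
and d ≥ 0, so (0, 0) + t·d stays feasible for every t ≥ 0. Along this ray z = u + 6v changes by 1 per unit t, so z → +∞.

The LP is unbounded; z can be made arbitrarily large.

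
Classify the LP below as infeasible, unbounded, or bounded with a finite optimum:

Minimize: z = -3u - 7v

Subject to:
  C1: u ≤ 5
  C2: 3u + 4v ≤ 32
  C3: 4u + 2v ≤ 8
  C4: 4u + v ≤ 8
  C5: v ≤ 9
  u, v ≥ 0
The point (0, 4) satisfies every constraint, so the LP is feasible; the constraints give u ≤ 5 and v ≤ 9, which with u, v ≥ 0 keep the feasible region inside a bounded box. A feasible, bounded LP attains a finite optimum at a vertex.

Feasible with finite optimum z* = -28 at (0, 4).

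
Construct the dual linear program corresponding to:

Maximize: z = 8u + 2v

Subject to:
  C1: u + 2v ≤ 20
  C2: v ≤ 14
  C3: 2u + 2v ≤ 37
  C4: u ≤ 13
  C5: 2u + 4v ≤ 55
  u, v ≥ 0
Minimize: z = 20y1 + 14y2 + 37y3 + 13y4 + 55y5

Subject to:
  C1: -y1 - 2y3 - y4 - 2y5 ≤ -8
  C2: -2y1 - y2 - 2y3 - 4y5 ≤ -2
  y1, y2, y3, y4, y5 ≥ 0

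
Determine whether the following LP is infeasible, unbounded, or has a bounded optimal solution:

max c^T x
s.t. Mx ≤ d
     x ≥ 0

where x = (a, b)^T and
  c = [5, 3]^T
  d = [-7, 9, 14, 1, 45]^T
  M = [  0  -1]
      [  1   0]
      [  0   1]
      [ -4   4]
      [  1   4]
The point (9, 9) satisfies every constraint, so the LP is feasible; the constraints give a ≤ 9 and b ≤ 14, which with a, b ≥ 0 keep the feasible region inside a bounded box. A feasible, bounded LP attains a finite optimum at a vertex.

Evaluating z = 5a + 3b at each vertex:
  (6.75, 7): z = 54.75
  (9, 7): z = 66
  (9, 9): z = 72
  (8.8, 9.05): z = 71.15

Feasible with finite optimum z* = 72 at (9, 9).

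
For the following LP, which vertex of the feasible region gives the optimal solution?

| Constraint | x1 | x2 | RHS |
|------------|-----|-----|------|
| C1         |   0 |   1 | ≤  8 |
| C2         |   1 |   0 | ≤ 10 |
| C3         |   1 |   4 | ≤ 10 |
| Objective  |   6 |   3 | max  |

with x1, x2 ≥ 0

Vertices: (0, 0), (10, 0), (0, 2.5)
Evaluating z = 6x1 + 3x2 at each vertex:
  (0, 0): z = 0
  (10, 0): z = 60
  (0, 2.5): z = 7.5

The largest value is z = 60, attained at (10, 0).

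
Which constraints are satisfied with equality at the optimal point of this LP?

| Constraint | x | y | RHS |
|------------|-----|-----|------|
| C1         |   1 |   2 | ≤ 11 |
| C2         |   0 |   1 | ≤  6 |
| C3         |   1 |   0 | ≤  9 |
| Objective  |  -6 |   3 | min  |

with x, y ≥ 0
Optimal: x = 9, y = 0
Binding: C3, y ≥ 0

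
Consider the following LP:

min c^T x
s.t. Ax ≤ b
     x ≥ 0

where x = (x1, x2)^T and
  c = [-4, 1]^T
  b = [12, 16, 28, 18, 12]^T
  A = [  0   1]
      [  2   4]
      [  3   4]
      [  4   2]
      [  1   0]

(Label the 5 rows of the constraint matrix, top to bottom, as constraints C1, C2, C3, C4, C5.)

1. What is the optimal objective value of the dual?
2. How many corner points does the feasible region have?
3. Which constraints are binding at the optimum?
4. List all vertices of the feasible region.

1. -18 (by strong duality, equal to the primal optimum)
2. 4
3. C4, x2 ≥ 0
4. (0, 0), (4.5, 0), (3.333, 2.333), (0, 4)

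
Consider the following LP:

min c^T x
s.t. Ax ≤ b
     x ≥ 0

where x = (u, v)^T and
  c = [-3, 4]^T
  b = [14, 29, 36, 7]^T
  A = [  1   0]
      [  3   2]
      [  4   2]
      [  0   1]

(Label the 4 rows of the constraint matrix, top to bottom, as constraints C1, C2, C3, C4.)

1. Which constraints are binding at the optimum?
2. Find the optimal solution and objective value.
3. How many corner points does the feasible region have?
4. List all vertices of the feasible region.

1. C3, v ≥ 0
2. u = 9, v = 0, z = -27
3. 5
4. (0, 0), (9, 0), (7, 4), (5, 7), (0, 7)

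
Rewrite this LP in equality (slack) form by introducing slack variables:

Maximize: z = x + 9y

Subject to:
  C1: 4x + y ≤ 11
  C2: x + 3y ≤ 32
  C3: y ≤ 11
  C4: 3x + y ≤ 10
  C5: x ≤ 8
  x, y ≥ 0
max z = x + 9y

s.t.
  4x + y + s1 = 11
  x + 3y + s2 = 32
  y + s3 = 11
  3x + y + s4 = 10
  x + s5 = 8
  x, y, s1, s2, s3, s4, s5 ≥ 0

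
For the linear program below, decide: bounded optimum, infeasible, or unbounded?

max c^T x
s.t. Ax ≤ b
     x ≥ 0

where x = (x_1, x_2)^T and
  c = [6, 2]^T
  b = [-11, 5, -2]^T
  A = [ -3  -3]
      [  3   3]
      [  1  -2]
One constraint requires 3x_1 + 3x_2 ≤ 5, while the constraint -3x_1 - 3x_2 ≤ -11 is equivalent to 3x_1 + 3x_2 ≥ 11. Together they would need 11 ≤ 3x_1 + 3x_2 ≤ 5, which is impossible since 11 > 5. No point satisfies all constraints.

Infeasible — the constraint set is empty.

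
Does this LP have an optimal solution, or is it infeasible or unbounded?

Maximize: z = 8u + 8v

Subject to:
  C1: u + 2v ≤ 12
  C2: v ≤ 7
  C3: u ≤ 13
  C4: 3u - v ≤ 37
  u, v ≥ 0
The point (12, 0) satisfies every constraint, so the LP is feasible; the constraints give u ≤ 13 and v ≤ 7, which with u, v ≥ 0 keep the feasible region inside a bounded box. A feasible, bounded LP attains a finite optimum at a vertex.

Feasible with finite optimum z* = 96 at (12, 0).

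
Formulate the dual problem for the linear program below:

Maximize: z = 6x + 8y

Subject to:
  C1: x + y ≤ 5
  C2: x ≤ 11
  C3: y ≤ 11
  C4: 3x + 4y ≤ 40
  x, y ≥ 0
Minimize: z = 5y1 + 11y2 + 11y3 + 40y4

Subject to:
  C1: -y1 - y2 - 3y4 ≤ -6
  C2: -y1 - y3 - 4y4 ≤ -8
  y1, y2, y3, y4 ≥ 0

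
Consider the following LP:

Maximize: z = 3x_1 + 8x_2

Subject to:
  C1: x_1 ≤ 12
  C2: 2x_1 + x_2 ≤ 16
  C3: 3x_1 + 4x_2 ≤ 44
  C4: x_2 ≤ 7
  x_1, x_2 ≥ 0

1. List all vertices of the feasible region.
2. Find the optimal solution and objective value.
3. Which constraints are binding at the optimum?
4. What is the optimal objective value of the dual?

1. (0, 0), (8, 0), (4.5, 7), (0, 7)
2. x_1 = 4.5, x_2 = 7, z = 69.5
3. C2, C4
4. 69.5 (by strong duality, equal to the primal optimum)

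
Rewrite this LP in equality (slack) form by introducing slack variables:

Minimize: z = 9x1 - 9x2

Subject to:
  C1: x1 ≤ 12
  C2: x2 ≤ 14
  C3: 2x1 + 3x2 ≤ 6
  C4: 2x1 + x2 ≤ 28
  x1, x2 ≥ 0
min z = 9x1 - 9x2

s.t.
  x1 + s1 = 12
  x2 + s2 = 14
  2x1 + 3x2 + s3 = 6
  2x1 + x2 + s4 = 28
  x1, x2, s1, s2, s3, s4 ≥ 0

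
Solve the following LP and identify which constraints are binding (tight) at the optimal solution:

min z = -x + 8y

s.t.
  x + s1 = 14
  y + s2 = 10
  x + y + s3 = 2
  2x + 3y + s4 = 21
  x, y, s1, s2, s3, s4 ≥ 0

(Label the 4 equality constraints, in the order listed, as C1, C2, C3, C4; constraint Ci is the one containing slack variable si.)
Optimal: x = 2, y = 0
Slack at optimum:
  C1: slack = 12
  C2: slack = 10
  C3: slack = 0 (binding)
  C4: slack = 17
  x ≥ 0: x = 2
  y ≥ 0: y = 0 (binding)
Binding constraints: C3, y ≥ 0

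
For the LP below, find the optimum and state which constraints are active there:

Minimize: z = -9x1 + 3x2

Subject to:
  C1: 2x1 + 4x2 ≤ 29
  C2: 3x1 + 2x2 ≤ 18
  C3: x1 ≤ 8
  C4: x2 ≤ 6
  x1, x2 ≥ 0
Optimal: x1 = 6, x2 = 0
Binding: C2, x2 ≥ 0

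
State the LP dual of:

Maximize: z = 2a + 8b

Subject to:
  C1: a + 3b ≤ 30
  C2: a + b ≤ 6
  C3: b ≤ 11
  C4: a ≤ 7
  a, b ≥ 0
Minimize: z = 30y1 + 6y2 + 11y3 + 7y4

Subject to:
  C1: -y1 - y2 - y4 ≤ -2
  C2: -3y1 - y2 - y3 ≤ -8
  y1, y2, y3, y4 ≥ 0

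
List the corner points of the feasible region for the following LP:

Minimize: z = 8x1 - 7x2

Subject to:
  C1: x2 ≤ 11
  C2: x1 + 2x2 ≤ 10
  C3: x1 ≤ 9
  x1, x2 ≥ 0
Each vertex is the intersection of two constraint boundaries that also satisfies all remaining constraints:
  x1 = 0 and x2 = 0 → (0, 0)
  x1 = 9 and x2 = 0 → (9, 0)
  x1 + 2x2 = 10 and x1 = 9 → (9, 0.5)
  x1 + 2x2 = 10 and x1 = 0 → (0, 5)

Vertices: (0, 0), (9, 0), (9, 0.5), (0, 5)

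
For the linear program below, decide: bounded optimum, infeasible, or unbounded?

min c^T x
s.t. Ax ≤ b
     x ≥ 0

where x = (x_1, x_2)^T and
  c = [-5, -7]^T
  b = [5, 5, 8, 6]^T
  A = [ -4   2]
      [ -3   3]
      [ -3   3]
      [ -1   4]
Feasible point: (0, 0) satisfies every constraint, so the LP is feasible.
Direction d = (1, 0): for each constraint row a, a·d ≤ 0 —
  (-4)(1) + (2)(0) = -4 ≤ 0
  (-3)(1) + (3)(0) = -3 ≤ 0
  (-3)(1) + (3)(0) = -3 ≤ 0
  (-1)(1) + (4)(0) = -1 ≤ 0
and d ≥ 0, so (0, 0) + t·d stays feasible for every t ≥ 0. Along this ray z = -5x_1 - 7x_2 changes by -5 per unit t, so z → −∞.

The LP is unbounded; z can be made arbitrarily small.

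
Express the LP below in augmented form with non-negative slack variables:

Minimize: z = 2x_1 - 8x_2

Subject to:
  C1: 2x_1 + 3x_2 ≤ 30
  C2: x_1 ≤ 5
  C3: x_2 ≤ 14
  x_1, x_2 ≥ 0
min z = 2x_1 - 8x_2

s.t.
  2x_1 + 3x_2 + s1 = 30
  x_1 + s2 = 5
  x_2 + s3 = 14
  x_1, x_2, s1, s2, s3 ≥ 0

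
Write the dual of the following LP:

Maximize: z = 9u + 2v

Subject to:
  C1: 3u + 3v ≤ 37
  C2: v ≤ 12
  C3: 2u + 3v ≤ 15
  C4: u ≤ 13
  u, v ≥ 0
Minimize: z = 37y1 + 12y2 + 15y3 + 13y4

Subject to:
  C1: -3y1 - 2y3 - y4 ≤ -9
  C2: -3y1 - y2 - 3y3 ≤ -2
  y1, y2, y3, y4 ≥ 0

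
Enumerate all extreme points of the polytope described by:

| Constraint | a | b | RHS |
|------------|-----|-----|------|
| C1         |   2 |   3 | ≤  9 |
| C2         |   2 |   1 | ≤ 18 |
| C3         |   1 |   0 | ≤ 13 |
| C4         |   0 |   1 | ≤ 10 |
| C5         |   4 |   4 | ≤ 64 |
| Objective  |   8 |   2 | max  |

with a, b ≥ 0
Each vertex is the intersection of two constraint boundaries that also satisfies all remaining constraints:
  a = 0 and b = 0 → (0, 0)
  2a + 3b = 9 and b = 0 → (4.5, 0)
  2a + 3b = 9 and a = 0 → (0, 3)

Vertices: (0, 0), (4.5, 0), (0, 3)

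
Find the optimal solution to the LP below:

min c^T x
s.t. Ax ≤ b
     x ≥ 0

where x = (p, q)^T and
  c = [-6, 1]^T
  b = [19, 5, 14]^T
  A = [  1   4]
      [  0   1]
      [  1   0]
p = 14, q = 0, z = -84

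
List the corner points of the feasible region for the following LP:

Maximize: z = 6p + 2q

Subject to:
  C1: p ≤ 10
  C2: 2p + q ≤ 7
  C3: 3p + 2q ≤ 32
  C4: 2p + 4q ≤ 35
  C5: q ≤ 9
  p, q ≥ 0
Each vertex is the intersection of two constraint boundaries that also satisfies all remaining constraints:
  p = 0 and q = 0 → (0, 0)
  2p + q = 7 and q = 0 → (3.5, 0)
  2p + q = 7 and p = 0 → (0, 7)

Vertices: (0, 0), (3.5, 0), (0, 7)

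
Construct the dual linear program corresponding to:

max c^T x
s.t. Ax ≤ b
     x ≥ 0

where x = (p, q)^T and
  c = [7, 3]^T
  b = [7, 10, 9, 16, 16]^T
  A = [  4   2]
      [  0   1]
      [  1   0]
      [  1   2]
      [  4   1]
Minimize: z = 7y1 + 10y2 + 9y3 + 16y4 + 16y5

Subject to:
  C1: -4y1 - y3 - y4 - 4y5 ≤ -7
  C2: -2y1 - y2 - 2y4 - y5 ≤ -3
  y1, y2, y3, y4, y5 ≥ 0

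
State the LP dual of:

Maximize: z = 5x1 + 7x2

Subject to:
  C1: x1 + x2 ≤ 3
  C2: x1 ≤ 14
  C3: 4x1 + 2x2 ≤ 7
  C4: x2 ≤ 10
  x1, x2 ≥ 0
Minimize: z = 3y1 + 14y2 + 7y3 + 10y4

Subject to:
  C1: -y1 - y2 - 4y3 ≤ -5
  C2: -y1 - 2y3 - y4 ≤ -7
  y1, y2, y3, y4 ≥ 0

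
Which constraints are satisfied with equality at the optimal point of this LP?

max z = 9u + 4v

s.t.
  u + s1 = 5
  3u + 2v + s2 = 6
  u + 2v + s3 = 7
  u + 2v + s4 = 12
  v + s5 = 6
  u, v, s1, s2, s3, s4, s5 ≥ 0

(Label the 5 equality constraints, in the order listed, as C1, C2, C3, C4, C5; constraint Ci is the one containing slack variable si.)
Optimal: u = 2, v = 0
Slack at optimum:
  C1: slack = 3
  C2: slack = 0 (binding)
  C3: slack = 5
  C4: slack = 10
  C5: slack = 6
  u ≥ 0: u = 2
  v ≥ 0: v = 0 (binding)
Binding constraints: C2, v ≥ 0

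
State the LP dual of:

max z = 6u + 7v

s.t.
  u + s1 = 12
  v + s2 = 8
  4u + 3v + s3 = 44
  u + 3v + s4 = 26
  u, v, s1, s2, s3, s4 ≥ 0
Minimize: z = 12y1 + 8y2 + 44y3 + 26y4

Subject to:
  C1: -y1 - 4y3 - y4 ≤ -6
  C2: -y2 - 3y3 - 3y4 ≤ -7
  y1, y2, y3, y4 ≥ 0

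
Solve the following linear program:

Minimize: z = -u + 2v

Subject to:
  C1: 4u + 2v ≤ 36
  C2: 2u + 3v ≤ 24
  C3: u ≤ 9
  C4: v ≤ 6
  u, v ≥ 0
u = 9, v = 0, z = -9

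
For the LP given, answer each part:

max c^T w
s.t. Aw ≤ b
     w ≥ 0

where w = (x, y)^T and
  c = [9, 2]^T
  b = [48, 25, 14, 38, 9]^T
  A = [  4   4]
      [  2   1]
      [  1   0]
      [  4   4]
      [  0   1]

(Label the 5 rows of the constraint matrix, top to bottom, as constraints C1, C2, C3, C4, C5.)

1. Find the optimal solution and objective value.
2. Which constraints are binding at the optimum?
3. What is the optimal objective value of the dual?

1. x = 9.5, y = 0, z = 85.5
2. C4, y ≥ 0
3. 85.5 (by strong duality, equal to the primal optimum)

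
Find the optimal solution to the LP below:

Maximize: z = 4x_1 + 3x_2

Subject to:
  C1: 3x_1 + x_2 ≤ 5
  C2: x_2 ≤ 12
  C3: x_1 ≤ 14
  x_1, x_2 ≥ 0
Each vertex is the intersection of two constraint boundaries that also satisfies all remaining constraints:
  x_1 = 0 and x_2 = 0 → (0, 0)
  3x_1 + x_2 = 5 and x_2 = 0 → (1.667, 0)
  3x_1 + x_2 = 5 and x_1 = 0 → (0, 5)

Evaluating z = 4x_1 + 3x_2 at each vertex:
  (0, 0): z = 0
  (1.667, 0): z = 6.667
  (0, 5): z = 15

The maximum is at (0, 5) with z = 15.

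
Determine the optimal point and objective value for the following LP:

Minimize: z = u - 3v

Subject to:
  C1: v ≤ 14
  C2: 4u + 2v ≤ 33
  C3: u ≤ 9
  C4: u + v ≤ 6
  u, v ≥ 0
Each vertex is the intersection of two constraint boundaries that also satisfies all remaining constraints:
  u = 0 and v = 0 → (0, 0)
  u + v = 6 and v = 0 → (6, 0)
  u + v = 6 and u = 0 → (0, 6)

Evaluating z = u - 3v at each vertex:
  (0, 0): z = 0
  (6, 0): z = 6
  (0, 6): z = -18

The minimum is at (0, 6) with z = -18.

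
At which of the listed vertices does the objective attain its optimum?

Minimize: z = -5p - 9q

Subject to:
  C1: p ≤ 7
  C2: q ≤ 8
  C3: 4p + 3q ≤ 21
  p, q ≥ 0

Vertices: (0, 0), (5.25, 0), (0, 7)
Evaluating z = -5p - 9q at each vertex:
  (0, 0): z = 0
  (5.25, 0): z = -26.25
  (0, 7): z = -63

The smallest value is z = -63, attained at (0, 7).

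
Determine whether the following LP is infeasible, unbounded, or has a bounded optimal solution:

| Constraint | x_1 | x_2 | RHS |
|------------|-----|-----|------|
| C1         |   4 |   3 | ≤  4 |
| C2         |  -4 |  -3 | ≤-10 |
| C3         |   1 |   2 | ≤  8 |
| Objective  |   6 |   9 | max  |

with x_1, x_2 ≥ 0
C1 requires 4x_1 + 3x_2 ≤ 4, while C2 (-4x_1 - 3x_2 ≤ -10) is equivalent to 4x_1 + 3x_2 ≥ 10. Together they would need 10 ≤ 4x_1 + 3x_2 ≤ 4, which is impossible since 10 > 4. No point satisfies all constraints.

Infeasible — the constraint set is empty.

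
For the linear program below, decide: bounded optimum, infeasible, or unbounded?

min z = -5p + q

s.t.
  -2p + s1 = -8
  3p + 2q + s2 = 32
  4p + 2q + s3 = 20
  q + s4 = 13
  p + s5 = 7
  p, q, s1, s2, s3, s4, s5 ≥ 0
The point (5, 0) satisfies every constraint, so the LP is feasible; the constraints give p ≤ 7 and q ≤ 13, which with p, q ≥ 0 keep the feasible region inside a bounded box. A feasible, bounded LP attains a finite optimum at a vertex.

Bounded optimum: z* = -25 at (5, 0).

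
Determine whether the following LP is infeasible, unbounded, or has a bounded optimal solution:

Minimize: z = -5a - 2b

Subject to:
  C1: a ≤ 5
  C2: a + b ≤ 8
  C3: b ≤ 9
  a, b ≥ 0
The point (5, 3) satisfies every constraint, so the LP is feasible; the constraints give a ≤ 5 and b ≤ 9, which with a, b ≥ 0 keep the feasible region inside a bounded box. A feasible, bounded LP attains a finite optimum at a vertex.

Evaluating z = -5a - 2b at each vertex:
  (0, 0): z = 0
  (5, 0): z = -25
  (5, 3): z = -31
  (0, 8): z = -16

Feasible with finite optimum z* = -31 at (5, 3).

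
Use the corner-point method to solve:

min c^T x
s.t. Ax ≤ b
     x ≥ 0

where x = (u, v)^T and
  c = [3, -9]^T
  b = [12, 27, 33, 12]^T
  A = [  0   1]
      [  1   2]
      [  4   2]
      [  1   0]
Each vertex is the intersection of two constraint boundaries that also satisfies all remaining constraints:
  u = 0 and v = 0 → (0, 0)
  4u + 2v = 33 and v = 0 → (8.25, 0)
  v = 12 and 4u + 2v = 33 → (2.25, 12)
  v = 12 and u = 0 → (0, 12)

Evaluating z = 3u - 9v at each vertex:
  (0, 0): z = 0
  (8.25, 0): z = 24.75
  (2.25, 12): z = -101.2
  (0, 12): z = -108

The minimum is at (0, 12) with z = -108.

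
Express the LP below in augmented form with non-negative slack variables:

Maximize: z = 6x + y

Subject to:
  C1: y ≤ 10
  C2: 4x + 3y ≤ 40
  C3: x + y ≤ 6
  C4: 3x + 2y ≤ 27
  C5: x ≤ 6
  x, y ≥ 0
max z = 6x + y

s.t.
  y + s1 = 10
  4x + 3y + s2 = 40
  x + y + s3 = 6
  3x + 2y + s4 = 27
  x + s5 = 6
  x, y, s1, s2, s3, s4, s5 ≥ 0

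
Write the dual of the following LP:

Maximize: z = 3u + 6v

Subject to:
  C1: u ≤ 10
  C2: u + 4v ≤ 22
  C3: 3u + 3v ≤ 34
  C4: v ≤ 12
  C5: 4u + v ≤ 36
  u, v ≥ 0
Minimize: z = 10y1 + 22y2 + 34y3 + 12y4 + 36y5

Subject to:
  C1: -y1 - y2 - 3y3 - 4y5 ≤ -3
  C2: -4y2 - 3y3 - y4 - y5 ≤ -6
  y1, y2, y3, y4, y5 ≥ 0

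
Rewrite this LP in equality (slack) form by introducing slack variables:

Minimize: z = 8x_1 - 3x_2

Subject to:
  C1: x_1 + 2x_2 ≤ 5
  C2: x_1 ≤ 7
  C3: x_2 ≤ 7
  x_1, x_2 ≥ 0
min z = 8x_1 - 3x_2

s.t.
  x_1 + 2x_2 + s1 = 5
  x_1 + s2 = 7
  x_2 + s3 = 7
  x_1, x_2, s1, s2, s3 ≥ 0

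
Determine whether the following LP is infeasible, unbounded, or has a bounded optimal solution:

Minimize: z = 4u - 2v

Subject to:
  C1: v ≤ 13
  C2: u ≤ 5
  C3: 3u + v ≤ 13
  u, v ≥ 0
The point (0, 13) satisfies every constraint, so the LP is feasible; the constraints give u ≤ 5 and v ≤ 13, which with u, v ≥ 0 keep the feasible region inside a bounded box. A feasible, bounded LP attains a finite optimum at a vertex.

Evaluating z = 4u - 2v at each vertex:
  (0, 0): z = 0
  (4.333, 0): z = 17.33
  (0, 13): z = -26

Bounded optimum: z* = -26 at (0, 13).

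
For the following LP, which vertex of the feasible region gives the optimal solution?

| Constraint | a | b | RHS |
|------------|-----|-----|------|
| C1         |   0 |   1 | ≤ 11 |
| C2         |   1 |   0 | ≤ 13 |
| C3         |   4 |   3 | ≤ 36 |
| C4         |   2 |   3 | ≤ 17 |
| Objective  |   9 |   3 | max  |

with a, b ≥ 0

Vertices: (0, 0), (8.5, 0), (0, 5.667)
(8.5, 0) with z = 76.5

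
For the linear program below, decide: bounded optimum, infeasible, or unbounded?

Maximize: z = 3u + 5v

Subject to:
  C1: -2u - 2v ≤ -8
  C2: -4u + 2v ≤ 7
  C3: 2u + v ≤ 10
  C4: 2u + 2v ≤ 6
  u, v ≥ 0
C4 requires 2u + 2v ≤ 6, while C1 (-2u - 2v ≤ -8) is equivalent to 2u + 2v ≥ 8. Together they would need 8 ≤ 2u + 2v ≤ 6, which is impossible since 8 > 6. No point satisfies all constraints.

Infeasible — the constraint set is empty.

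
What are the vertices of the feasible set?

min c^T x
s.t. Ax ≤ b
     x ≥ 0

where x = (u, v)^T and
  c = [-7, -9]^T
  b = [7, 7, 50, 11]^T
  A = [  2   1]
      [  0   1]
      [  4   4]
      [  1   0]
Each vertex is the intersection of two constraint boundaries that also satisfies all remaining constraints:
  u = 0 and v = 0 → (0, 0)
  2u + v = 7 and v = 0 → (3.5, 0)
  2u + v = 7 and v = 7 → (0, 7)

Vertices: (0, 0), (3.5, 0), (0, 7)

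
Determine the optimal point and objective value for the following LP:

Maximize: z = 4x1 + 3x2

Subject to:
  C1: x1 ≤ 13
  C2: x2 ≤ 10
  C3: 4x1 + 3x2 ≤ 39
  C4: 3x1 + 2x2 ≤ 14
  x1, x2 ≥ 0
Each vertex is the intersection of two constraint boundaries that also satisfies all remaining constraints:
  x1 = 0 and x2 = 0 → (0, 0)
  3x1 + 2x2 = 14 and x2 = 0 → (4.667, 0)
  3x1 + 2x2 = 14 and x1 = 0 → (0, 7)

Evaluating z = 4x1 + 3x2 at each vertex:
  (0, 0): z = 0
  (4.667, 0): z = 18.67
  (0, 7): z = 21

The maximum is at (0, 7) with z = 21.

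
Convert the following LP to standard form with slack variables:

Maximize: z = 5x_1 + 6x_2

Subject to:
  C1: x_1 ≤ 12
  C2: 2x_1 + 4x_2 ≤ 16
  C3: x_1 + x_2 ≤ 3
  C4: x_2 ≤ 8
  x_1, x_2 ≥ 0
max z = 5x_1 + 6x_2

s.t.
  x_1 + s1 = 12
  2x_1 + 4x_2 + s2 = 16
  x_1 + x_2 + s3 = 3
  x_2 + s4 = 8
  x_1, x_2, s1, s2, s3, s4 ≥ 0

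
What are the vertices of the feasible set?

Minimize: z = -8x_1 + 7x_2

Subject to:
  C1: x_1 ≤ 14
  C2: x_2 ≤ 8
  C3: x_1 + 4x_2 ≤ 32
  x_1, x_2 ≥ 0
Each vertex is the intersection of two constraint boundaries that also satisfies all remaining constraints:
  x_1 = 0 and x_2 = 0 → (0, 0)
  x_1 = 14 and x_2 = 0 → (14, 0)
  x_1 = 14 and x_1 + 4x_2 = 32 → (14, 4.5)
  x_2 = 8 and x_1 + 4x_2 = 32 → (0, 8)

Vertices: (0, 0), (14, 0), (14, 4.5), (0, 8)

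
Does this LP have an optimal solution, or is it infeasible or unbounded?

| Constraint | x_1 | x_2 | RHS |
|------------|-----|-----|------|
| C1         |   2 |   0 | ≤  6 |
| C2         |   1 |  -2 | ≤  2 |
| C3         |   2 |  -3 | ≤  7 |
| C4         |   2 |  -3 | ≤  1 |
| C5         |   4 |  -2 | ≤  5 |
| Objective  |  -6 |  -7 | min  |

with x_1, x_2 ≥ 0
Feasible point: (0, 0) satisfies every constraint, so the LP is feasible.
Direction d = (0, 1): for each constraint row a, a·d ≤ 0 —
  (2)(0) + (0)(1) = 0 ≤ 0
  (1)(0) + (-2)(1) = -2 ≤ 0
  (2)(0) + (-3)(1) = -3 ≤ 0
  (2)(0) + (-3)(1) = -3 ≤ 0
  (4)(0) + (-2)(1) = -2 ≤ 0
and d ≥ 0, so (0, 0) + t·d stays feasible for every t ≥ 0. Along this ray z = -6x_1 - 7x_2 changes by -7 per unit t, so z → −∞.

Unbounded: there is a feasible ray along which z → −∞.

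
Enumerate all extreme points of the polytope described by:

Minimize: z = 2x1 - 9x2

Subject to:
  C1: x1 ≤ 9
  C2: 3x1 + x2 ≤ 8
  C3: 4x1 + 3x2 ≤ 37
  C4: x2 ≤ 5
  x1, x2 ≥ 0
Each vertex is the intersection of two constraint boundaries that also satisfies all remaining constraints:
  x1 = 0 and x2 = 0 → (0, 0)
  3x1 + x2 = 8 and x2 = 0 → (2.667, 0)
  3x1 + x2 = 8 and x2 = 5 → (1, 5)
  x2 = 5 and x1 = 0 → (0, 5)

Vertices: (0, 0), (2.667, 0), (1, 5), (0, 5)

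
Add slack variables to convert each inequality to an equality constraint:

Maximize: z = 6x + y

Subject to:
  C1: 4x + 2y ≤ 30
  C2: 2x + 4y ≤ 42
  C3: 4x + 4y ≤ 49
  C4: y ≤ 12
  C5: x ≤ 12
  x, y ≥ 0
max z = 6x + y

s.t.
  4x + 2y + s1 = 30
  2x + 4y + s2 = 42
  4x + 4y + s3 = 49
  y + s4 = 12
  x + s5 = 12
  x, y, s1, s2, s3, s4, s5 ≥ 0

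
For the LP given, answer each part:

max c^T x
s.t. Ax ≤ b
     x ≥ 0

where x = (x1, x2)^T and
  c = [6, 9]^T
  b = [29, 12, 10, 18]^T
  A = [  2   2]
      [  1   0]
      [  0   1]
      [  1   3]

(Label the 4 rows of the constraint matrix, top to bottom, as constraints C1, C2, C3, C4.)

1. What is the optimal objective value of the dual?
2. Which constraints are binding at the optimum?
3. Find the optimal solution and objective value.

1. 90 (by strong duality, equal to the primal optimum)
2. C2, C4
3. x1 = 12, x2 = 2, z = 90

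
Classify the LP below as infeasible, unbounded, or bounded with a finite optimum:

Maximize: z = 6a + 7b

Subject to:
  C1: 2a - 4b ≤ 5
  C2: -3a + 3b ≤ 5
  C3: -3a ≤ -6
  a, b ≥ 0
Feasible point: (2, 0) satisfies every constraint, so the LP is feasible.
Direction d = (1, 1): for each constraint row a, a·d ≤ 0 —
  (2)(1) + (-4)(1) = -2 ≤ 0
  (-3)(1) + (3)(1) = 0 ≤ 0
  (-3)(1) + (0)(1) = -3 ≤ 0
and d ≥ 0, so (2, 0) + t·d stays feasible for every t ≥ 0. Along this ray z = 6a + 7b changes by 13 per unit t, so z → +∞.

The LP is unbounded; z can be made arbitrarily large.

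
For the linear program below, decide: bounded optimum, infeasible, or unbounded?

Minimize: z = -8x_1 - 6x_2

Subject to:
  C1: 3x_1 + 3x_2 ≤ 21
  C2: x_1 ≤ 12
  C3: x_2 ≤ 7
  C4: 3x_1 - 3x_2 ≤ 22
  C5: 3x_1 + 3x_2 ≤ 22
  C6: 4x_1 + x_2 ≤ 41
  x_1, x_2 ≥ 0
The point (7, 0) satisfies every constraint, so the LP is feasible; the constraints give x_1 ≤ 12 and x_2 ≤ 7, which with x_1, x_2 ≥ 0 keep the feasible region inside a bounded box. A feasible, bounded LP attains a finite optimum at a vertex.

The LP has an optimal solution: (7, 0) with z = -56.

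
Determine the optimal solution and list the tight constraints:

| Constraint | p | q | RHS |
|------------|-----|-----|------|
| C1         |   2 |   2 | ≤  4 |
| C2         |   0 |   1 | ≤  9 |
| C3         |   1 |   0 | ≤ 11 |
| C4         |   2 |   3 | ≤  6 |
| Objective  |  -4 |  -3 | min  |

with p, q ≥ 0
Optimal: p = 2, q = 0
Slack at optimum:
  C1: slack = 0 (binding)
  C2: slack = 9
  C3: slack = 9
  C4: slack = 2
  p ≥ 0: p = 2
  q ≥ 0: q = 0 (binding)
Binding constraints: C1, q ≥ 0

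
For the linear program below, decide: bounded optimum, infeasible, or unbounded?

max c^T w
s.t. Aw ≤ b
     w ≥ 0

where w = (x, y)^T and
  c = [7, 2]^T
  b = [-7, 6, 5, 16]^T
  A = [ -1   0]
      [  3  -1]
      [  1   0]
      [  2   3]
One constraint requires x ≤ 5, while the constraint -x ≤ -7 is equivalent to x ≥ 7. Together they would need 7 ≤ x ≤ 5, which is impossible since 7 > 5. No point satisfies all constraints.

Infeasible: no point satisfies all constraints simultaneously.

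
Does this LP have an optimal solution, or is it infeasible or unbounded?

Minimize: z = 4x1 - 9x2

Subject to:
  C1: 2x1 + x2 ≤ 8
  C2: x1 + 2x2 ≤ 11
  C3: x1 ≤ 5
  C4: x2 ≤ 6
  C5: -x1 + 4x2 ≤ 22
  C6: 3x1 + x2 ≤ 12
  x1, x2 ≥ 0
The point (0, 5.5) satisfies every constraint, so the LP is feasible; the constraints give x1 ≤ 5 and x2 ≤ 6, which with x1, x2 ≥ 0 keep the feasible region inside a bounded box. A feasible, bounded LP attains a finite optimum at a vertex.

Evaluating z = 4x1 - 9x2 at each vertex:
  (0, 0): z = 0
  (4, 0): z = 16
  (1.667, 4.667): z = -35.33
  (0, 5.5): z = -49.5

Feasible with finite optimum z* = -49.5 at (0, 5.5).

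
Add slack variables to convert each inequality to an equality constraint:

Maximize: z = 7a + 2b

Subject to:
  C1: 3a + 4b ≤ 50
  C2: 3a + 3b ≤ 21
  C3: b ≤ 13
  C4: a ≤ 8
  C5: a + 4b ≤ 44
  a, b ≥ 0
max z = 7a + 2b

s.t.
  3a + 4b + s1 = 50
  3a + 3b + s2 = 21
  b + s3 = 13
  a + s4 = 8
  a + 4b + s5 = 44
  a, b, s1, s2, s3, s4, s5 ≥ 0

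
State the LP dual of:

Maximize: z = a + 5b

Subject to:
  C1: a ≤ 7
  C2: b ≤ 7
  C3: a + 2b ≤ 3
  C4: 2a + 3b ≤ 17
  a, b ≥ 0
Minimize: z = 7y1 + 7y2 + 3y3 + 17y4

Subject to:
  C1: -y1 - y3 - 2y4 ≤ -1
  C2: -y2 - 2y3 - 3y4 ≤ -5
  y1, y2, y3, y4 ≥ 0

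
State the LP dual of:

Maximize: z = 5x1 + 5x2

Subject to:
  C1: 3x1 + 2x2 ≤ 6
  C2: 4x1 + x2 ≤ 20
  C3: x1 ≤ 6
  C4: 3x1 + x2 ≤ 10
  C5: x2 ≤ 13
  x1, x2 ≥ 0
Minimize: z = 6y1 + 20y2 + 6y3 + 10y4 + 13y5

Subject to:
  C1: -3y1 - 4y2 - y3 - 3y4 ≤ -5
  C2: -2y1 - y2 - y4 - y5 ≤ -5
  y1, y2, y3, y4, y5 ≥ 0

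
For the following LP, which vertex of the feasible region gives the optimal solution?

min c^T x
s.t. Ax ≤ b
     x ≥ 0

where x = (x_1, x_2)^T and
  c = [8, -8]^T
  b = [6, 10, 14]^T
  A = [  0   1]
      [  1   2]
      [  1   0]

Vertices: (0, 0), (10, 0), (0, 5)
(0, 5) with z = -40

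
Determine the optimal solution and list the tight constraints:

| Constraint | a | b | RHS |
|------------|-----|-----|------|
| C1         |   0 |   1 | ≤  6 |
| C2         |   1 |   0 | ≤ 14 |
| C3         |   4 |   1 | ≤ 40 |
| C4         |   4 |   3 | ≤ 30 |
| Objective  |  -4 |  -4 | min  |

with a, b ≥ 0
Optimal: a = 3, b = 6
Slack at optimum:
  C1: slack = 0 (binding)
  C2: slack = 11
  C3: slack = 22
  C4: slack = 0 (binding)
  a ≥ 0: a = 3
  b ≥ 0: b = 6
Binding constraints: C1, C4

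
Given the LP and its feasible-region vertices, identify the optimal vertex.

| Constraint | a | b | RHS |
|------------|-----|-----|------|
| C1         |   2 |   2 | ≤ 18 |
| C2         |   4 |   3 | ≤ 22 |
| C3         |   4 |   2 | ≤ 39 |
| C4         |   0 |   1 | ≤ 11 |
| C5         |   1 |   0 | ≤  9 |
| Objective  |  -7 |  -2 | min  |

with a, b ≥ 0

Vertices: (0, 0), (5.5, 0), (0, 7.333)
Evaluating z = -7a - 2b at each vertex:
  (0, 0): z = 0
  (5.5, 0): z = -38.5
  (0, 7.333): z = -14.67

The smallest value is z = -38.5, attained at (5.5, 0).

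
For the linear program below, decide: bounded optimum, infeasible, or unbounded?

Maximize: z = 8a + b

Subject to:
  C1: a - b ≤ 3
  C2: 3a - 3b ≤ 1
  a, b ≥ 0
Feasible point: (0, 0) satisfies every constraint, so the LP is feasible.
Direction d = (0, 1): for each constraint row a, a·d ≤ 0 —
  (1)(0) + (-1)(1) = -1 ≤ 0
  (3)(0) + (-3)(1) = -3 ≤ 0
and d ≥ 0, so (0, 0) + t·d stays feasible for every t ≥ 0. Along this ray z = 8a + b changes by 1 per unit t, so z → +∞.

Unbounded: there is a feasible ray along which z → +∞.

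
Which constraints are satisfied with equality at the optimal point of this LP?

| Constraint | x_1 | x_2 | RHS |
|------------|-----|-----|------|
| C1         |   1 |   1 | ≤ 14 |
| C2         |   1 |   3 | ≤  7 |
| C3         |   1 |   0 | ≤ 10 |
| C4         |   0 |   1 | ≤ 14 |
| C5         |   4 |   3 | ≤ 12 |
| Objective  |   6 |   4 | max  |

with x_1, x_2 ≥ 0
Optimal: x_1 = 3, x_2 = 0
Binding: C5, x_2 ≥ 0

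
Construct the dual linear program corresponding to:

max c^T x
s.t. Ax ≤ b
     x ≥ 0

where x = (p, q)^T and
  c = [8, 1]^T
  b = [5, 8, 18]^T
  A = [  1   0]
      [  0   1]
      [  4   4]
Minimize: z = 5y1 + 8y2 + 18y3

Subject to:
  C1: -y1 - 4y3 ≤ -8
  C2: -y2 - 4y3 ≤ -1
  y1, y2, y3 ≥ 0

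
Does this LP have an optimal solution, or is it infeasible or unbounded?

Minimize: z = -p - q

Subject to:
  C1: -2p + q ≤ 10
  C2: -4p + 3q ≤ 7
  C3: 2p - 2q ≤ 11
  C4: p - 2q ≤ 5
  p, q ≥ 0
Feasible point: (0, 0) satisfies every constraint, so the LP is feasible.
Direction d = (1, 1): for each constraint row a, a·d ≤ 0 —
  (-2)(1) + (1)(1) = -1 ≤ 0
  (-4)(1) + (3)(1) = -1 ≤ 0
  (2)(1) + (-2)(1) = 0 ≤ 0
  (1)(1) + (-2)(1) = -1 ≤ 0
and d ≥ 0, so (0, 0) + t·d stays feasible for every t ≥ 0. Along this ray z = -p - q changes by -2 per unit t, so z → −∞.

Unbounded: there is a feasible ray along which z → −∞.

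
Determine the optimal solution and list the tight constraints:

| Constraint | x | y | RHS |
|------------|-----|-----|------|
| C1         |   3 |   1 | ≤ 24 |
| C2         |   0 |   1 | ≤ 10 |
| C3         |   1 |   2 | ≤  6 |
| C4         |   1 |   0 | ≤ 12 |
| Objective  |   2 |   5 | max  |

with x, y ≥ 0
Optimal: x = 0, y = 3
Slack at optimum:
  C1: slack = 21
  C2: slack = 7
  C3: slack = 0 (binding)
  C4: slack = 12
  x ≥ 0: x = 0 (binding)
  y ≥ 0: y = 3
Binding constraints: C3, x ≥ 0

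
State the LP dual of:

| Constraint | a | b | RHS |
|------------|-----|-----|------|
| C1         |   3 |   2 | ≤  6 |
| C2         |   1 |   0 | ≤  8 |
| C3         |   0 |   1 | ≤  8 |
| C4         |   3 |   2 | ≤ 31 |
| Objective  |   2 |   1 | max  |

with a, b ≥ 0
Minimize: z = 6y1 + 8y2 + 8y3 + 31y4

Subject to:
  C1: -3y1 - y2 - 3y4 ≤ -2
  C2: -2y1 - y3 - 2y4 ≤ -1
  y1, y2, y3, y4 ≥ 0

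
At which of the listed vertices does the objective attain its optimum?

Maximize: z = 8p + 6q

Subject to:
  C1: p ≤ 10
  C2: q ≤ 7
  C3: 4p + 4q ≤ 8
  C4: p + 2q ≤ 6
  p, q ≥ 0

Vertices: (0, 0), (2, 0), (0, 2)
(2, 0) with z = 16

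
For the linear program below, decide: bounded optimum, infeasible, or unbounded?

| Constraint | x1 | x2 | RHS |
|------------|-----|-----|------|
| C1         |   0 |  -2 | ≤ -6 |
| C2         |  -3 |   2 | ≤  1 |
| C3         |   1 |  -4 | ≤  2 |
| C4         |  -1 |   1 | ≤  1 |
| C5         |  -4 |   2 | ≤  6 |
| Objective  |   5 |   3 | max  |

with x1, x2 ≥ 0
Feasible point: (2, 3) satisfies every constraint, so the LP is feasible.
Direction d = (1, 1): for each constraint row a, a·d ≤ 0 —
  (0)(1) + (-2)(1) = -2 ≤ 0
  (-3)(1) + (2)(1) = -1 ≤ 0
  (1)(1) + (-4)(1) = -3 ≤ 0
  (-1)(1) + (1)(1) = 0 ≤ 0
  (-4)(1) + (2)(1) = -2 ≤ 0
and d ≥ 0, so (2, 3) + t·d stays feasible for every t ≥ 0. Along this ray z = 5x1 + 3x2 changes by 8 per unit t, so z → +∞.

The LP is unbounded; z can be made arbitrarily large.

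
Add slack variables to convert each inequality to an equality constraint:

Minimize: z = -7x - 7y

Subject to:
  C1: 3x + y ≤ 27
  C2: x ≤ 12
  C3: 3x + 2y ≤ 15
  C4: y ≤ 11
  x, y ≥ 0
min z = -7x - 7y

s.t.
  3x + y + s1 = 27
  x + s2 = 12
  3x + 2y + s3 = 15
  y + s4 = 11
  x, y, s1, s2, s3, s4 ≥ 0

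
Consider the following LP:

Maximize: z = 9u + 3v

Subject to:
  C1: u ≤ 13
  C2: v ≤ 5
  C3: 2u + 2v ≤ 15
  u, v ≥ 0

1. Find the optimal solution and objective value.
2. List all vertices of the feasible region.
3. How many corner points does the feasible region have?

1. u = 7.5, v = 0, z = 67.5
2. (0, 0), (7.5, 0), (2.5, 5), (0, 5)
3. 4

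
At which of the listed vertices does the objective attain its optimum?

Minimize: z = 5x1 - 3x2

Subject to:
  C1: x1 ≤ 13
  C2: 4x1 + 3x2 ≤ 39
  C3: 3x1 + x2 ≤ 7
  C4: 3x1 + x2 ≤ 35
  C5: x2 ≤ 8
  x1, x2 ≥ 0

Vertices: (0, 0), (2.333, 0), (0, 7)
(0, 7) with z = -21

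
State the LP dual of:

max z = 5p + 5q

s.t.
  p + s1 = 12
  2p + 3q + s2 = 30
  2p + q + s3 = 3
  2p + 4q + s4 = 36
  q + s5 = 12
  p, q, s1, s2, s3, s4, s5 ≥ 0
Minimize: z = 12y1 + 30y2 + 3y3 + 36y4 + 12y5

Subject to:
  C1: -y1 - 2y2 - 2y3 - 2y4 ≤ -5
  C2: -3y2 - y3 - 4y4 - y5 ≤ -5
  y1, y2, y3, y4, y5 ≥ 0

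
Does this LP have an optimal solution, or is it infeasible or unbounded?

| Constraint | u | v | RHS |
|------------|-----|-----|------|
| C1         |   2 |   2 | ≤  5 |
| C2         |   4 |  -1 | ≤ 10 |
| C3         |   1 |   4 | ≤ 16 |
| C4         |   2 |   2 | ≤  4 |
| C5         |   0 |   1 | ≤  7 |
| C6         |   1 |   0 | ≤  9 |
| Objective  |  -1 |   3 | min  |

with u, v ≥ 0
The point (2, 0) satisfies every constraint, so the LP is feasible; the constraints give u ≤ 9 and v ≤ 7, which with u, v ≥ 0 keep the feasible region inside a bounded box. A feasible, bounded LP attains a finite optimum at a vertex.

Bounded optimum: z* = -2 at (2, 0).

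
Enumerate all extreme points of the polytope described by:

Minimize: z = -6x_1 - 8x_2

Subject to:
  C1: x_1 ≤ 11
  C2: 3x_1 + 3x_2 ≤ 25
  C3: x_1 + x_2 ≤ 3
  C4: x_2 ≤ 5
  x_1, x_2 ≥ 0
Each vertex is the intersection of two constraint boundaries that also satisfies all remaining constraints:
  x_1 = 0 and x_2 = 0 → (0, 0)
  x_1 + x_2 = 3 and x_2 = 0 → (3, 0)
  x_1 + x_2 = 3 and x_1 = 0 → (0, 3)

Vertices: (0, 0), (3, 0), (0, 3)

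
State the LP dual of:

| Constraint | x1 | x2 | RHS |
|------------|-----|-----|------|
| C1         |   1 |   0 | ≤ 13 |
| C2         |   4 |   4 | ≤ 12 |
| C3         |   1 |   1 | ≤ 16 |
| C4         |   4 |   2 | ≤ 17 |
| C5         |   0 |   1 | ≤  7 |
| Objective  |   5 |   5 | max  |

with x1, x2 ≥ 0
Minimize: z = 13y1 + 12y2 + 16y3 + 17y4 + 7y5

Subject to:
  C1: -y1 - 4y2 - y3 - 4y4 ≤ -5
  C2: -4y2 - y3 - 2y4 - y5 ≤ -5
  y1, y2, y3, y4, y5 ≥ 0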